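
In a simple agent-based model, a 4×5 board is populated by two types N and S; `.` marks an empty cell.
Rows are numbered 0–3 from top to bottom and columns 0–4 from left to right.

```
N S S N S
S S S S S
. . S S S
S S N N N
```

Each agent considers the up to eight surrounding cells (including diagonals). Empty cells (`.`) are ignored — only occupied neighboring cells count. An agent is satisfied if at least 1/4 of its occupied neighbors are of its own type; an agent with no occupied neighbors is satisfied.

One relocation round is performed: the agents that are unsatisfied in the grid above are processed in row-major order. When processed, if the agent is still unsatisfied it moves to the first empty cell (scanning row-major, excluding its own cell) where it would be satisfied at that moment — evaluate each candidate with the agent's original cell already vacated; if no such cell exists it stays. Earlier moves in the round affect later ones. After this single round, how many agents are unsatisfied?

Initially unsatisfied (in order): (0,0), (0,3).
  (0,0): no empty cell satisfies it; stays.
  (0,3): no empty cell satisfies it; stays.
Resulting grid:
N S S N S
S S S S S
. . S S S
S S N N N
Unsatisfied now: (0,0), (0,3).

2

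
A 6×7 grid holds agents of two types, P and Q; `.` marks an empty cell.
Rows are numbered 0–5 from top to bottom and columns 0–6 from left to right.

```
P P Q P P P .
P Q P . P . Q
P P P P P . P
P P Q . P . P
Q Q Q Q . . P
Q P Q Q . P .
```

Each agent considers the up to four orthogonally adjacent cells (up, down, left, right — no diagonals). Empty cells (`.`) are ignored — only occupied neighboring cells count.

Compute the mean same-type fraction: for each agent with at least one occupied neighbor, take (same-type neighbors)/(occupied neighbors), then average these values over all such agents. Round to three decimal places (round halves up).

0.667

(0,0)P 2/2
(0,1)P 1/3
(0,2)Q 0/3
(0,3)P 1/2
(0,4)P 3/3
(0,5)P 1/1
(1,0)P 2/3
(1,1)Q 0/4
(1,2)P 1/3
(1,4)P 2/2
(1,6)Q 0/1
(2,0)P 3/3
(2,1)P 3/4
(2,2)P 3/4
(2,3)P 2/2
(2,4)P 3/3
(2,6)P 1/2
(3,0)P 2/3
(3,1)P 2/4
(3,2)Q 1/3
(3,4)P 1/1
(3,6)P 2/2
(4,0)Q 2/3
(4,1)Q 2/4
(4,2)Q 4/4
(4,3)Q 2/2
(4,6)P 1/1
(5,0)Q 1/2
(5,1)P 0/3
(5,2)Q 2/3
(5,3)Q 2/2
(5,5)P — no occupied neighbors
Sum over 31 agents: 2/2 + 1/3 + 0/3 + 1/2 + 3/3 + 1/1 + 2/3 + 0/4 + 1/3 + 2/2 + 0/1 + 3/3 + 3/4 + 3/4 + 2/2 + 3/3 + 1/2 + 2/3 + 2/4 + 1/3 + 1/1 + 2/2 + 2/3 + 2/4 + 4/4 + 2/2 + 1/1 + 1/2 + 0/3 + 2/3 + 2/2 = 62/3; mean = 62/3 ÷ 31 = 2/3 = 0.666666… → 0.667.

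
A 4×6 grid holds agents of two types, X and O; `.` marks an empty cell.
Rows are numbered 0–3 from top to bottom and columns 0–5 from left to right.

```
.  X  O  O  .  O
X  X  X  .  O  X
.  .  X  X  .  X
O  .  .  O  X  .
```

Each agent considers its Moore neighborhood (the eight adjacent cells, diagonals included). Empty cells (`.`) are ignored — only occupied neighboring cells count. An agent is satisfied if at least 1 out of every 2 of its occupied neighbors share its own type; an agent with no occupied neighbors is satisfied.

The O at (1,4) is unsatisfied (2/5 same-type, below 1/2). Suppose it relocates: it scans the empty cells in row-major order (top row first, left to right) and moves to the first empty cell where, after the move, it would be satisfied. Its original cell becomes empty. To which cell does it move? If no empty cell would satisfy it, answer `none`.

(0,4)

Vacating (1,4). Empty cells in order:
  (0,0): 0/3 same-type → still unsatisfied.
  (0,4): 2/3 same-type → satisfied — stop here.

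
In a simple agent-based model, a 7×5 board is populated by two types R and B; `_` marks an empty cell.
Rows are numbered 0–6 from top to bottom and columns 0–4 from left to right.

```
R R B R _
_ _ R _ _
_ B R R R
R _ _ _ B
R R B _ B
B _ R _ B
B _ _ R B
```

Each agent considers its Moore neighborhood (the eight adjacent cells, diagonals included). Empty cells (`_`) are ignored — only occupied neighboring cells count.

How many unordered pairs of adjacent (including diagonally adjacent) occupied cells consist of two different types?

14

Scan each occupied cell's neighbors to the right and below (and the two forward diagonals) so each pair is counted once.
From row 0: 3 unlike of 6 pairs (running 3/6).
From row 1: 1 unlike of 3 pairs (running 4/9).
From row 2: 4 unlike of 6 pairs (running 8/15).
From row 3: 0 unlike of 3 pairs (running 8/18).
From row 4: 4 unlike of 7 pairs (running 12/25).
From row 5: 1 unlike of 4 pairs (running 13/29).
From row 6: 1 unlike of 1 pairs (running 14/30).
Total adjacent occupied pairs: 30; unlike-type pairs: 14.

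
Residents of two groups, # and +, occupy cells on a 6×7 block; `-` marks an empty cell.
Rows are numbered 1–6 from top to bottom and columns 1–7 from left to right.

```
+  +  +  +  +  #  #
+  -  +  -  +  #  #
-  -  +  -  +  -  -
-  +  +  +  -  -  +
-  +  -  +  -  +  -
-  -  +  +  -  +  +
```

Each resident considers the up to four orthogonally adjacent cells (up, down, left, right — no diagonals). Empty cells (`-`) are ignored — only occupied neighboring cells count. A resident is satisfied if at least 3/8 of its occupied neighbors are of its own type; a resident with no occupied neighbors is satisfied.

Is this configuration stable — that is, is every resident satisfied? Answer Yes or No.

Yes

(1,1)+ 2/2 ok
(1,2)+ 2/2 ok
(1,3)+ 3/3 ok
(1,4)+ 2/2 ok
(1,5)+ 2/3 ok
(1,6)# 2/3 ok
(1,7)# 2/2 ok
(2,1)+ 1/1 ok
(2,3)+ 2/2 ok
(2,5)+ 2/3 ok
(2,6)# 2/3 ok
(2,7)# 2/2 ok
(3,3)+ 2/2 ok
(3,5)+ 1/1 ok
(4,2)+ 2/2 ok
(4,3)+ 3/3 ok
(4,4)+ 2/2 ok
(4,7)+ 0/0 ok
(5,2)+ 1/1 ok
(5,4)+ 2/2 ok
(5,6)+ 1/1 ok
(6,3)+ 1/1 ok
(6,4)+ 2/2 ok
(6,6)+ 2/2 ok
(6,7)+ 1/1 ok
All meet the threshold, so the configuration is stable.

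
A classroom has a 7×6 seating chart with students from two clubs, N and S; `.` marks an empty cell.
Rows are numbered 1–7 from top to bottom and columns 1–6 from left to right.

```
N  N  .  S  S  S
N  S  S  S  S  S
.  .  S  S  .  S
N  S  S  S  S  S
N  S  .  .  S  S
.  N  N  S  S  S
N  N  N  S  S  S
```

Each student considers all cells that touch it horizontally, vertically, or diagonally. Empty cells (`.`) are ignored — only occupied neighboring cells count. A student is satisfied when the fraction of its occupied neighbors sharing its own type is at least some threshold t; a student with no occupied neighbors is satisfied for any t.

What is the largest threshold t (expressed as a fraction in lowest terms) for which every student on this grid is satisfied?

(1,1)N 2/3
(1,2)N 2/4
(1,4)S 4/4
(1,5)S 5/5
(1,6)S 3/3
(2,1)N 2/3
(2,2)S 2/5
(2,3)S 5/6
(2,4)S 6/6
(2,5)S 7/7
(2,6)S 4/4
(3,3)S 7/7
(3,4)S 7/7
(3,6)S 4/4
(4,1)N 1/3
(4,2)S 3/5
(4,3)S 5/5
(4,4)S 5/5
(4,5)S 6/6
(4,6)S 4/4
(5,1)N 2/4
(5,2)S 2/6
(5,5)S 7/7
(5,6)S 5/5
(6,2)N 5/6
(6,3)N 3/6
(6,4)S 4/6
(6,5)S 7/7
(6,6)S 5/5
(7,1)N 2/2
(7,2)N 4/4
(7,3)N 3/5
(7,4)S 3/5
(7,5)S 5/5
(7,6)S 3/3
The smallest same-type fraction is 1/3 at (4,1), which reduces to 1/3. Any threshold above that leaves this student unsatisfied.

1/3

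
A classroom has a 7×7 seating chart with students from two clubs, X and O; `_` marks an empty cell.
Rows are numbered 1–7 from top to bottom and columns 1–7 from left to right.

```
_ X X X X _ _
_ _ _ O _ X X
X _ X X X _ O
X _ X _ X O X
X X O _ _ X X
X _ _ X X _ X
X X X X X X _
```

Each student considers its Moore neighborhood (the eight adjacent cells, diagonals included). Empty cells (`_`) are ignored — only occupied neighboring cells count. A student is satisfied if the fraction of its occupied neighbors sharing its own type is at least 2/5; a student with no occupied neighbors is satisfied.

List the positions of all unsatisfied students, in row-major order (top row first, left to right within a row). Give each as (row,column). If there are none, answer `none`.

Row 1: (1,2)X 1/1 ✓ · (1,3)X 2/3 ✓ · (1,4)X 2/3 ✓ · (1,5)X 2/3 ✓
Row 2: (2,4)O 0/6 ✗ · (2,6)X 3/4 ✓ · (2,7)X 1/2 ✓
Row 3: (3,1)X 1/1 ✓ · (3,3)X 2/3 ✓ · (3,4)X 4/5 ✓ · (3,5)X 3/5 ✓ · (3,7)O 1/4 ✗
Row 4: (4,1)X 3/3 ✓ · (4,3)X 3/4 ✓ · (4,5)X 3/4 ✓ · (4,6)O 1/6 ✗ · (4,7)X 2/4 ✓
Row 5: (5,1)X 3/3 ✓ · (5,2)X 4/5 ✓ · (5,3)O 0/3 ✗ · (5,6)X 5/6 ✓ · (5,7)X 3/4 ✓
Row 6: (6,1)X 4/4 ✓ · (6,4)X 4/5 ✓ · (6,5)X 5/5 ✓ · (6,7)X 3/3 ✓
Row 7: (7,1)X 2/2 ✓ · (7,2)X 3/3 ✓ · (7,3)X 3/3 ✓ · (7,4)X 4/4 ✓ · (7,5)X 4/4 ✓ · (7,6)X 3/3 ✓

(2,4), (3,7), (4,6), (5,3)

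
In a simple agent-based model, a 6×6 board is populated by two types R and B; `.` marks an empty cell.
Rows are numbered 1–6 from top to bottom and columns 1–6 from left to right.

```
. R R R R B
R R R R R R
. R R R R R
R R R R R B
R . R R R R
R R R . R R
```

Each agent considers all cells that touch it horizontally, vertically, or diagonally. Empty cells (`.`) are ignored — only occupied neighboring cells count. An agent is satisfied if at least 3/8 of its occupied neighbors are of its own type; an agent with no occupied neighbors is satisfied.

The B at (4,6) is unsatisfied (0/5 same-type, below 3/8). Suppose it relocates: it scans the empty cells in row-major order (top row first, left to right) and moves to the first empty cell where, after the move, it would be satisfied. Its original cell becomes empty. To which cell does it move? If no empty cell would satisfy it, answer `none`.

none

Vacating (4,6). Empty cells in order:
  (1,1): 0/3 same-type → still unsatisfied.
  (3,1): 0/5 same-type → still unsatisfied.
  (5,2): 0/8 same-type → still unsatisfied.
  (6,4): 0/5 same-type → still unsatisfied.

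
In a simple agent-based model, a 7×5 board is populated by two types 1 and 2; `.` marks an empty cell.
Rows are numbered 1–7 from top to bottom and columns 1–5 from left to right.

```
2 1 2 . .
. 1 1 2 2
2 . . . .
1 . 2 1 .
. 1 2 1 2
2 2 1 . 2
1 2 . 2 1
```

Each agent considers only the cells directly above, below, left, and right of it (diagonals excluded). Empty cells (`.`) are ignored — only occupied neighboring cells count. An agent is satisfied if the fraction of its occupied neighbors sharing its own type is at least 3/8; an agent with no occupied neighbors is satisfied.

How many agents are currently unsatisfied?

13

Row 1: (1,1)2 0/1 unhappy · (1,2)1 1/3 unhappy · (1,3)2 0/2 unhappy
Row 2: (2,2)1 2/2 ok · (2,3)1 1/3 unhappy · (2,4)2 1/2 ok · (2,5)2 1/1 ok
Row 3: (3,1)2 0/1 unhappy
Row 4: (4,1)1 0/1 unhappy · (4,3)2 1/2 ok · (4,4)1 1/2 ok
Row 5: (5,2)1 0/2 unhappy · (5,3)2 1/4 unhappy · (5,4)1 1/3 unhappy · (5,5)2 1/2 ok
Row 6: (6,1)2 1/2 ok · (6,2)2 2/4 ok · (6,3)1 0/2 unhappy · (6,5)2 1/2 ok
Row 7: (7,1)1 0/2 unhappy · (7,2)2 1/2 ok · (7,4)2 0/1 unhappy · (7,5)1 0/2 unhappy
Unsatisfied: (1,1), (1,2), (1,3), (2,3), (3,1), (4,1), (5,2), (5,3), (5,4), (6,3), (7,1), (7,4), (7,5) — 13 in total.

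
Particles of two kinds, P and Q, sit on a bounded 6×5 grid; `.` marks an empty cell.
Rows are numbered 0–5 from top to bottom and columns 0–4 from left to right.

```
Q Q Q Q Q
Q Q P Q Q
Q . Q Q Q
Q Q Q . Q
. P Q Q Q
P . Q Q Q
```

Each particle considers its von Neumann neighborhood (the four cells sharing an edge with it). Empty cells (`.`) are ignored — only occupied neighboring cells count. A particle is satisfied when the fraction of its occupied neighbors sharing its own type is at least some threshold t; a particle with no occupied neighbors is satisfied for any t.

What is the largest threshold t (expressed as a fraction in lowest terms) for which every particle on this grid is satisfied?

0/1

Row 0: (0,0)Q 2/2 · (0,1)Q 3/3 · (0,2)Q 2/3 · (0,3)Q 3/3 · (0,4)Q 2/2
Row 1: (1,0)Q 3/3 · (1,1)Q 2/3 · (1,2)P 0/4 · (1,3)Q 3/4 · (1,4)Q 3/3
Row 2: (2,0)Q 2/2 · (2,2)Q 2/3 · (2,3)Q 3/3 · (2,4)Q 3/3
Row 3: (3,0)Q 2/2 · (3,1)Q 2/3 · (3,2)Q 3/3 · (3,4)Q 2/2
Row 4: (4,1)P 0/2 · (4,2)Q 3/4 · (4,3)Q 3/3 · (4,4)Q 3/3
Row 5: (5,0)P — no occupied neighbors · (5,2)Q 2/2 · (5,3)Q 3/3 · (5,4)Q 2/2
The smallest same-type fraction is 0/4 at (1,2), which reduces to 0/1. Any threshold above that leaves this particle unsatisfied.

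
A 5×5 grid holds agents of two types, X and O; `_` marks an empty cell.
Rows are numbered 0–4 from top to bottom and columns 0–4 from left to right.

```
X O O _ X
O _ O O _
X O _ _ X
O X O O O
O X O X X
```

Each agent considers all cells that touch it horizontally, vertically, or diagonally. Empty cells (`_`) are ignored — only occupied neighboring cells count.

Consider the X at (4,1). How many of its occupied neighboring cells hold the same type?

Occupied neighbors of (4,1): (3,0)=O, (3,1)=X, (3,2)=O, (4,0)=O, (4,2)=O.
Same type (X): 1 of 5.

1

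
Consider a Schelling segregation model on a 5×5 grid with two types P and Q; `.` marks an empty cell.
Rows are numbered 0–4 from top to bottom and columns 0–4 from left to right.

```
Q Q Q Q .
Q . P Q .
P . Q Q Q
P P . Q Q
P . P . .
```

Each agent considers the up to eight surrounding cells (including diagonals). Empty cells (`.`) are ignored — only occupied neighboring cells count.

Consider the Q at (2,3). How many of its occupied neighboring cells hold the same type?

5

Occupied neighbors of (2,3): (1,2)=P, (1,3)=Q, (2,2)=Q, (2,4)=Q, (3,3)=Q, (3,4)=Q.
Same type (Q): 5 of 6.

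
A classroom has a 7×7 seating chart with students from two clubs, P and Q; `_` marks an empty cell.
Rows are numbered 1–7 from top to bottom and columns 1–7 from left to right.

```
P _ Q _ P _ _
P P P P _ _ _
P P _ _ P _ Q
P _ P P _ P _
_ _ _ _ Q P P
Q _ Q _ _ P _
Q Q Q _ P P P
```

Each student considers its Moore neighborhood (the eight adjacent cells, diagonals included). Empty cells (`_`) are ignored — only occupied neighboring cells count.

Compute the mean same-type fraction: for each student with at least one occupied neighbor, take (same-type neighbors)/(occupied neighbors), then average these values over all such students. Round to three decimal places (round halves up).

0.822

Row 1: (1,1)P 2/2 · (1,3)Q 0/3 · (1,5)P 1/1
Row 2: (2,1)P 4/4 · (2,2)P 5/6 · (2,3)P 3/4 · (2,4)P 3/4
Row 3: (3,1)P 4/4 · (3,2)P 6/6 · (3,5)P 3/3 · (3,7)Q 0/1
Row 4: (4,1)P 2/2 · (4,3)P 2/2 · (4,4)P 2/3 · (4,6)P 3/5
Row 5: (5,5)Q 0/4 · (5,6)P 3/4 · (5,7)P 3/3
Row 6: (6,1)Q 2/2 · (6,3)Q 2/2 · (6,6)P 5/6
Row 7: (7,1)Q 2/2 · (7,2)Q 4/4 · (7,3)Q 2/2 · (7,5)P 2/2 · (7,6)P 3/3 · (7,7)P 2/2
Sum over 27 students: 2/2 + 0/3 + 1/1 + 4/4 + 5/6 + 3/4 + 3/4 + 4/4 + 6/6 + 3/3 + 0/1 + 2/2 + 2/2 + 2/3 + 3/5 + 0/4 + 3/4 + 3/3 + 2/2 + 2/2 + 5/6 + 2/2 + 4/4 + 2/2 + 2/2 + 3/3 + 2/2 = 1331/60; mean = 1331/60 ÷ 27 = 1331/1620 = 0.821604… → 0.822.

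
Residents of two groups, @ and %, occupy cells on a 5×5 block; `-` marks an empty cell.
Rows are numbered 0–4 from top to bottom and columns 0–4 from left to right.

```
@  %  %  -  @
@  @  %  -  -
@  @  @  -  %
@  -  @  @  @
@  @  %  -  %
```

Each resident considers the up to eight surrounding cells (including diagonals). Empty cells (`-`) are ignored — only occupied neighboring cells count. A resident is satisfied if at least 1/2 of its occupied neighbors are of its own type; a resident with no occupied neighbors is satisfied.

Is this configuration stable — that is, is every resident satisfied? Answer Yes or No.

No

(0,0)@ 2/3 ok
(0,1)% 2/5 unhappy
(0,2)% 2/3 ok
(0,4)@ 0/0 ok
(1,0)@ 4/5 ok
(1,1)@ 5/8 ok
(1,2)% 2/5 unhappy
(2,0)@ 4/4 ok
(2,1)@ 6/7 ok
(2,2)@ 4/5 ok
(2,4)% 0/2 unhappy
(3,0)@ 4/4 ok
(3,2)@ 4/5 ok
(3,3)@ 3/6 ok
(3,4)@ 1/3 unhappy
(4,0)@ 2/2 ok
(4,1)@ 3/4 ok
(4,2)% 0/3 unhappy
(4,4)% 0/2 unhappy
For instance (0,1) has only 2/5 same-type neighbors, below 1/2.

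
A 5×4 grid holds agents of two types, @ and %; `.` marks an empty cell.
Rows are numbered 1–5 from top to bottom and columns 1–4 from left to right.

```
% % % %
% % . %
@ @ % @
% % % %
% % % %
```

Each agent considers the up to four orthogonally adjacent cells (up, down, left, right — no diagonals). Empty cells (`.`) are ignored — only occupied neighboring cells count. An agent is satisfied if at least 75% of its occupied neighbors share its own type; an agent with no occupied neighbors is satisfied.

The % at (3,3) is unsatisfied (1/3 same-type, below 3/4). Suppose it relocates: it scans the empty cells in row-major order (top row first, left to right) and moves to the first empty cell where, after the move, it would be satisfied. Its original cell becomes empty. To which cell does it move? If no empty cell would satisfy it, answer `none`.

(2,3)

Vacating (3,3). Empty cells in order:
  (2,3): 3/3 same-type → satisfied — stop here.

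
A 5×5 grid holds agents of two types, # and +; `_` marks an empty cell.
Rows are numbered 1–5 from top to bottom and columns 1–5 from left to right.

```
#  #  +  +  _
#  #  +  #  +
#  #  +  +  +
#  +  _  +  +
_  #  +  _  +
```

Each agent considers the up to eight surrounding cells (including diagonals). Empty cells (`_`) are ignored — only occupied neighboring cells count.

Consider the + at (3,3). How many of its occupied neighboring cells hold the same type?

4

Occupied neighbors of (3,3): (2,2)=#, (2,3)=+, (2,4)=#, (3,2)=#, (3,4)=+, (4,2)=+, (4,4)=+.
Same type (+): 4 of 7.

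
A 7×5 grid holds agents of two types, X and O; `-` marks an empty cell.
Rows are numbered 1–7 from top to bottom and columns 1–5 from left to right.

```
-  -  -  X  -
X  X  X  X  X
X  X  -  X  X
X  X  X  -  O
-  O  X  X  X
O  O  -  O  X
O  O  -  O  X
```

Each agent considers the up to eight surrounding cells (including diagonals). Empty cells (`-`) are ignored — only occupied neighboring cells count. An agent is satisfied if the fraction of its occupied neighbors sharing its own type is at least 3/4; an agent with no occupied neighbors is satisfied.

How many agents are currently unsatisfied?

Row 1: (1,4)X 3/3 satisfied
Row 2: (2,1)X 3/3 satisfied · (2,2)X 4/4 satisfied · (2,3)X 5/5 satisfied · (2,4)X 5/5 satisfied · (2,5)X 4/4 satisfied
Row 3: (3,1)X 5/5 satisfied · (3,2)X 7/7 satisfied · (3,4)X 5/6 satisfied · (3,5)X 3/4 satisfied
Row 4: (4,1)X 3/4 satisfied · (4,2)X 5/6 satisfied · (4,3)X 5/6 satisfied · (4,5)O 0/4 not
Row 5: (5,2)O 2/6 not · (5,3)X 3/6 not · (5,4)X 4/6 not · (5,5)X 2/4 not
Row 6: (6,1)O 4/4 satisfied · (6,2)O 4/5 satisfied · (6,4)O 1/6 not · (6,5)X 3/5 not
Row 7: (7,1)O 3/3 satisfied · (7,2)O 3/3 satisfied · (7,4)O 1/3 not · (7,5)X 1/3 not
Unsatisfied: (4,5), (5,2), (5,3), (5,4), (5,5), (6,4), (6,5), (7,4), (7,5) — 9 in total.

9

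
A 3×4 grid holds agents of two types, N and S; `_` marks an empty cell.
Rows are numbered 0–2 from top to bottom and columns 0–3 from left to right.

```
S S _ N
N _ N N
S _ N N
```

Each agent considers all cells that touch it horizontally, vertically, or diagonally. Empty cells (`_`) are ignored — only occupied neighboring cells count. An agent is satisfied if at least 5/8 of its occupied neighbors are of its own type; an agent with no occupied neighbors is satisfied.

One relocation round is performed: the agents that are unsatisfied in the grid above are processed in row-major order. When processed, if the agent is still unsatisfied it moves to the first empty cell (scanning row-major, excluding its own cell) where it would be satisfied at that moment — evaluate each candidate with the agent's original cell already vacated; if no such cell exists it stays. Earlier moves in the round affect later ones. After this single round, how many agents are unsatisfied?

1

Initially unsatisfied (in order): (0,0), (0,1), (1,0), (2,0).
  (0,0): no empty cell satisfies it; stays.
  (0,1): no empty cell satisfies it; stays.
  (1,0) → (0,2).
  (2,0): now satisfied by earlier moves; stays.
Resulting grid:
S S N N
_ _ N N
S _ N N
Unsatisfied now: (0,1).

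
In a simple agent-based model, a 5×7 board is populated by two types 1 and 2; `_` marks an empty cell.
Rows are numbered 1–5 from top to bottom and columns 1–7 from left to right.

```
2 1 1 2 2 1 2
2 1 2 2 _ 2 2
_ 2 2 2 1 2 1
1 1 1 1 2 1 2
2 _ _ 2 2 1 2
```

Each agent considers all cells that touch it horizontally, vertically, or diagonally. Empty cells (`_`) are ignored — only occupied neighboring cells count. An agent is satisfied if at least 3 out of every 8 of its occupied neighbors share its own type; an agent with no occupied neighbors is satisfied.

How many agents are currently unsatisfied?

11

(1,1)2 1/3 not
(1,2)1 2/5 satisfied
(1,3)1 2/5 satisfied
(1,4)2 3/4 satisfied
(1,5)2 3/4 satisfied
(1,6)1 0/4 not
(1,7)2 2/3 satisfied
(2,1)2 2/4 satisfied
(2,2)1 2/7 not
(2,3)2 5/8 satisfied
(2,4)2 5/7 satisfied
(2,6)2 4/7 satisfied
(2,7)2 3/5 satisfied
(3,2)2 3/7 satisfied
(3,3)2 4/8 satisfied
(3,4)2 4/7 satisfied
(3,5)1 2/7 not
(3,6)2 4/7 satisfied
(3,7)1 1/5 not
(4,1)1 1/3 not
(4,2)1 2/5 satisfied
(4,3)1 2/6 not
(4,4)1 2/7 not
(4,5)2 4/8 satisfied
(4,6)1 3/8 satisfied
(4,7)2 2/5 satisfied
(5,1)2 0/2 not
(5,4)2 2/4 satisfied
(5,5)2 2/5 satisfied
(5,6)1 1/5 not
(5,7)2 1/3 not
Unsatisfied: (1,1), (1,6), (2,2), (3,5), (3,7), (4,1), (4,3), (4,4), (5,1), (5,6), (5,7) — 11 in total.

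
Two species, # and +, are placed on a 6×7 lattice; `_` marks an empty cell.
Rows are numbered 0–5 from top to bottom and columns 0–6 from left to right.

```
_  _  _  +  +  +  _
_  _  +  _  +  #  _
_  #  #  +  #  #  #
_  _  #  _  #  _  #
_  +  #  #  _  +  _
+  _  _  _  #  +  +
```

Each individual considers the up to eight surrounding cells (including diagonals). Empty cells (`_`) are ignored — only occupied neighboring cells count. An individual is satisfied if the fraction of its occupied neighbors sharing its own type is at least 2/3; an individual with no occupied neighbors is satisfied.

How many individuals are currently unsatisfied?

Row 0: (0,3)+ 3/3 satisfied · (0,4)+ 3/4 satisfied · (0,5)+ 2/3 satisfied
Row 1: (1,2)+ 2/4 not · (1,4)+ 4/7 not · (1,5)# 3/6 not
Row 2: (2,1)# 2/3 satisfied · (2,2)# 2/4 not · (2,3)+ 2/6 not · (2,4)# 3/5 not · (2,5)# 5/6 satisfied · (2,6)# 3/3 satisfied
Row 3: (3,2)# 4/6 satisfied · (3,4)# 3/5 not · (3,6)# 2/3 satisfied
Row 4: (4,1)+ 1/3 not · (4,2)# 2/3 satisfied · (4,3)# 4/4 satisfied · (4,5)+ 2/5 not
Row 5: (5,0)+ 1/1 satisfied · (5,4)# 1/3 not · (5,5)+ 2/3 satisfied · (5,6)+ 2/2 satisfied
Unsatisfied: (1,2), (1,4), (1,5), (2,2), (2,3), (2,4), (3,4), (4,1), (4,5), (5,4) — 10 in total.

10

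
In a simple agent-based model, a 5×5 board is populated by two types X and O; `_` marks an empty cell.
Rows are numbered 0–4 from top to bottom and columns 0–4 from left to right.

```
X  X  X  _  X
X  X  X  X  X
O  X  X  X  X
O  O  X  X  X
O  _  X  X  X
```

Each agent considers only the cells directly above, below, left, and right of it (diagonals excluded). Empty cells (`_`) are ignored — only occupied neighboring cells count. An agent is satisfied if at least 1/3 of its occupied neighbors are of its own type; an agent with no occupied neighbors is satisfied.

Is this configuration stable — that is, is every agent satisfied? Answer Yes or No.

Row 0: (0,0)X 2/2 ok · (0,1)X 3/3 ok · (0,2)X 2/2 ok · (0,4)X 1/1 ok
Row 1: (1,0)X 2/3 ok · (1,1)X 4/4 ok · (1,2)X 4/4 ok · (1,3)X 3/3 ok · (1,4)X 3/3 ok
Row 2: (2,0)O 1/3 ok · (2,1)X 2/4 ok · (2,2)X 4/4 ok · (2,3)X 4/4 ok · (2,4)X 3/3 ok
Row 3: (3,0)O 3/3 ok · (3,1)O 1/3 ok · (3,2)X 3/4 ok · (3,3)X 4/4 ok · (3,4)X 3/3 ok
Row 4: (4,0)O 1/1 ok · (4,2)X 2/2 ok · (4,3)X 3/3 ok · (4,4)X 2/2 ok
All meet the threshold, so the configuration is stable.

Yes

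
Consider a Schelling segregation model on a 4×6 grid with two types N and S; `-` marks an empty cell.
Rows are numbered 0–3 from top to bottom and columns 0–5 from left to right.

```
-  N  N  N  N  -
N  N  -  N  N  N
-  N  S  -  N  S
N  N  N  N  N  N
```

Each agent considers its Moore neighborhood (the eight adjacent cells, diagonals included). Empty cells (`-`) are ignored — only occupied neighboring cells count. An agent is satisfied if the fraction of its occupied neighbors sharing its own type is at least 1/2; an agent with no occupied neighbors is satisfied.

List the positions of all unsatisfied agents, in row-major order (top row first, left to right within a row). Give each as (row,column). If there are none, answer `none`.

(0,1)N 3/3 satisfied
(0,2)N 4/4 satisfied
(0,3)N 4/4 satisfied
(0,4)N 4/4 satisfied
(1,0)N 3/3 satisfied
(1,1)N 4/5 satisfied
(1,3)N 5/6 satisfied
(1,4)N 5/6 satisfied
(1,5)N 3/4 satisfied
(2,1)N 5/6 satisfied
(2,2)S 0/6 not
(2,4)N 6/7 satisfied
(2,5)S 0/5 not
(3,0)N 2/2 satisfied
(3,1)N 3/4 satisfied
(3,2)N 3/4 satisfied
(3,3)N 3/4 satisfied
(3,4)N 3/4 satisfied
(3,5)N 2/3 satisfied

(2,2), (2,5)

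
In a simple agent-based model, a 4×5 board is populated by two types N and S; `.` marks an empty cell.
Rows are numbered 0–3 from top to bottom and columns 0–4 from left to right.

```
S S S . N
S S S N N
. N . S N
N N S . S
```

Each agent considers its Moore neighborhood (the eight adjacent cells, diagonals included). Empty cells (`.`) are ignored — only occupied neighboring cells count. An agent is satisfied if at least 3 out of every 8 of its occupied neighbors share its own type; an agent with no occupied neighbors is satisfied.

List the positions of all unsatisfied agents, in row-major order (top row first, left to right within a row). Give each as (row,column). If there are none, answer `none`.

(2,1), (3,2)

(0,0)S 3/3 satisfied
(0,1)S 5/5 satisfied
(0,2)S 3/4 satisfied
(0,4)N 2/2 satisfied
(1,0)S 3/4 satisfied
(1,1)S 5/6 satisfied
(1,2)S 4/6 satisfied
(1,3)N 3/6 satisfied
(1,4)N 3/4 satisfied
(2,1)N 2/6 not
(2,3)S 3/6 satisfied
(2,4)N 2/4 satisfied
(3,0)N 2/2 satisfied
(3,1)N 2/3 satisfied
(3,2)S 1/3 not
(3,4)S 1/2 satisfied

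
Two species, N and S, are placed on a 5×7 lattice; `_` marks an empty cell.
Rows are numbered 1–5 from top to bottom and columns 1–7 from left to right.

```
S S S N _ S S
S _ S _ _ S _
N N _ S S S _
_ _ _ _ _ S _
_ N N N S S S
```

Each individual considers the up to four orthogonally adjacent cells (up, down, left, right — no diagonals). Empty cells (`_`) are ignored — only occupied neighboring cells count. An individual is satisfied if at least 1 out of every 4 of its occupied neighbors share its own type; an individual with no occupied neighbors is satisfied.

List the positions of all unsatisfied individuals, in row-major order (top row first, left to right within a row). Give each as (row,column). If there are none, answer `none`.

(1,4)

(1,1)S 2/2 satisfied
(1,2)S 2/2 satisfied
(1,3)S 2/3 satisfied
(1,4)N 0/1 not
(1,6)S 2/2 satisfied
(1,7)S 1/1 satisfied
(2,1)S 1/2 satisfied
(2,3)S 1/1 satisfied
(2,6)S 2/2 satisfied
(3,1)N 1/2 satisfied
(3,2)N 1/1 satisfied
(3,4)S 1/1 satisfied
(3,5)S 2/2 satisfied
(3,6)S 3/3 satisfied
(4,6)S 2/2 satisfied
(5,2)N 1/1 satisfied
(5,3)N 2/2 satisfied
(5,4)N 1/2 satisfied
(5,5)S 1/2 satisfied
(5,6)S 3/3 satisfied
(5,7)S 1/1 satisfied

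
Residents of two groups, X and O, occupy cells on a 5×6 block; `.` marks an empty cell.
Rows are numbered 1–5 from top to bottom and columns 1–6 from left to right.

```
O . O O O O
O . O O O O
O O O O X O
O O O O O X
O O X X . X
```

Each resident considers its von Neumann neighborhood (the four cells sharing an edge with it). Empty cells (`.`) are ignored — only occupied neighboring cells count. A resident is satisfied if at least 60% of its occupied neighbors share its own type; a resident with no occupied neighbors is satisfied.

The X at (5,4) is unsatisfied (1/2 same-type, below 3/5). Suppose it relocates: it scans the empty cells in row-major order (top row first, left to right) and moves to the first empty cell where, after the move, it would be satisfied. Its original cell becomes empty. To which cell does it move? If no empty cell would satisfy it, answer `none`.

none

Vacating (5,4). Empty cells in order:
  (1,2): 0/2 same-type → still unsatisfied.
  (2,2): 0/3 same-type → still unsatisfied.
  (5,5): 1/2 same-type → still unsatisfied.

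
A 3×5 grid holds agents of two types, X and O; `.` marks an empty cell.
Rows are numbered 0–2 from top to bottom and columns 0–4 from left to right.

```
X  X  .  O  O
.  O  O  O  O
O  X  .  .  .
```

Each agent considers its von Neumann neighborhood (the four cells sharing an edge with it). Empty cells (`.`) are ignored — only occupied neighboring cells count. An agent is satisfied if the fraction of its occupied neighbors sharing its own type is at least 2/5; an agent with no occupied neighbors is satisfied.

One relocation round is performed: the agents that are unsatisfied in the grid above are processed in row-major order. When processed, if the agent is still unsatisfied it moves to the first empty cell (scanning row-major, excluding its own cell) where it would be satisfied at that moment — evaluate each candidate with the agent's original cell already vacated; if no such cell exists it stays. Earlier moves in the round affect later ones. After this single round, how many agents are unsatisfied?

0

Initially unsatisfied (in order): (1,1), (2,0), (2,1).
  (1,1) → (0,2).
  (2,0) → (2,2).
  (2,1) → (1,0).
Resulting grid:
X X O O O
X . O O O
. . O . .
All satisfied now.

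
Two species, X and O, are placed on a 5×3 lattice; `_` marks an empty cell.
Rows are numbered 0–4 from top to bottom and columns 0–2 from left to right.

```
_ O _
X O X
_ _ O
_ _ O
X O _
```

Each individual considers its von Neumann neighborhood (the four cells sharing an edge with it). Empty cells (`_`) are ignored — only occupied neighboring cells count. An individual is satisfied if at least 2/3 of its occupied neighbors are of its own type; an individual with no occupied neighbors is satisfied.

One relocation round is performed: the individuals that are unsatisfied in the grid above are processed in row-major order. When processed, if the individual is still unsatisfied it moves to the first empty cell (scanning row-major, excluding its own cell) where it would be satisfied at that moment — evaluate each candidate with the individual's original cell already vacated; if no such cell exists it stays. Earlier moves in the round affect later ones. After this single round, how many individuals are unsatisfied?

Initially unsatisfied (in order): (1,0), (1,1), (1,2), (2,2), (4,0), (4,1).
  (1,0) → (2,0).
  (1,1) → (0,0).
  (1,2) → (3,0).
  (2,2): now satisfied by earlier moves; stays.
  (4,0): no empty cell satisfies it; stays.
  (4,1) → (0,2).
Resulting grid:
O O O
_ _ _
X _ O
X _ O
X _ _
All satisfied now.

0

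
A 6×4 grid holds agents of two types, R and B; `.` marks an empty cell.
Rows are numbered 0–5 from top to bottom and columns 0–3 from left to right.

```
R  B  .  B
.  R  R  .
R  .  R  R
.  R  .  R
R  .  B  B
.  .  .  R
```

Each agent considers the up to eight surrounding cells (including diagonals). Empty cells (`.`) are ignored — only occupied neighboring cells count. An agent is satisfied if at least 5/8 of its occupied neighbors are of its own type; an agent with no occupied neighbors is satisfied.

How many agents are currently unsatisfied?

Row 0: (0,0)R 1/2 ✗ · (0,1)B 0/3 ✗ · (0,3)B 0/1 ✗
Row 1: (1,1)R 4/5 ✓ · (1,2)R 3/5 ✗
Row 2: (2,0)R 2/2 ✓ · (2,2)R 5/5 ✓ · (2,3)R 3/3 ✓
Row 3: (3,1)R 3/4 ✓ · (3,3)R 2/4 ✗
Row 4: (4,0)R 1/1 ✓ · (4,2)B 1/4 ✗ · (4,3)B 1/3 ✗
Row 5: (5,3)R 0/2 ✗
Unsatisfied: (0,0), (0,1), (0,3), (1,2), (3,3), (4,2), (4,3), (5,3) — 8 in total.

8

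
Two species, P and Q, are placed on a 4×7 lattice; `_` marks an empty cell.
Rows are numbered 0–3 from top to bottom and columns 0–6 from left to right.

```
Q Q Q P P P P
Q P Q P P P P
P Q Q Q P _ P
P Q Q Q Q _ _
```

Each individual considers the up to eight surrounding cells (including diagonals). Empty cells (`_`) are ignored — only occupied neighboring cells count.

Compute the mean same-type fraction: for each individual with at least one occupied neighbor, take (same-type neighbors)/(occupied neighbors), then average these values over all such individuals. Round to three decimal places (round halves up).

0.699

Row 0: (0,0)Q 2/3 · (0,1)Q 4/5 · (0,2)Q 2/5 · (0,3)P 3/5 · (0,4)P 5/5 · (0,5)P 5/5 · (0,6)P 3/3
Row 1: (1,0)Q 3/5 · (1,1)P 1/8 · (1,2)Q 5/8 · (1,3)P 4/8 · (1,4)P 6/7 · (1,5)P 7/7 · (1,6)P 4/4
Row 2: (2,0)P 2/5 · (2,1)Q 5/8 · (2,2)Q 6/8 · (2,3)Q 5/8 · (2,4)P 3/6 · (2,6)P 2/2
Row 3: (3,0)P 1/3 · (3,1)Q 3/5 · (3,2)Q 5/5 · (3,3)Q 4/5 · (3,4)Q 2/3
Sum over 25 individuals: 2/3 + 4/5 + 2/5 + 3/5 + 5/5 + 5/5 + 3/3 + 3/5 + 1/8 + 5/8 + 4/8 + 6/7 + 7/7 + 4/4 + 2/5 + 5/8 + 6/8 + 5/8 + 3/6 + 2/2 + 1/3 + 3/5 + 5/5 + 4/5 + 2/3 = 7339/420; mean = 7339/420 ÷ 25 = 7339/10500 = 0.698952… → 0.699.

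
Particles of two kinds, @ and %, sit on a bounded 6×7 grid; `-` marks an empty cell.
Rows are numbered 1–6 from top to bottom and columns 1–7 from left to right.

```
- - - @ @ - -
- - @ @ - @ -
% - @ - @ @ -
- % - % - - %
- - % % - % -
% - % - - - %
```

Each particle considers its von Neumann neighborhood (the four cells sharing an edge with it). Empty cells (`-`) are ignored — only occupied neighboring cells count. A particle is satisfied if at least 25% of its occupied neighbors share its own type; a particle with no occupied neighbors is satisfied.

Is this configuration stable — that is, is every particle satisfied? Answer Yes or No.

Yes

Row 1: (1,4)@ 2/2 satisfied · (1,5)@ 1/1 satisfied
Row 2: (2,3)@ 2/2 satisfied · (2,4)@ 2/2 satisfied · (2,6)@ 1/1 satisfied
Row 3: (3,1)% 0/0 satisfied · (3,3)@ 1/1 satisfied · (3,5)@ 1/1 satisfied · (3,6)@ 2/2 satisfied
Row 4: (4,2)% 0/0 satisfied · (4,4)% 1/1 satisfied · (4,7)% 0/0 satisfied
Row 5: (5,3)% 2/2 satisfied · (5,4)% 2/2 satisfied · (5,6)% 0/0 satisfied
Row 6: (6,1)% 0/0 satisfied · (6,3)% 1/1 satisfied · (6,7)% 0/0 satisfied
All meet the threshold, so the configuration is stable.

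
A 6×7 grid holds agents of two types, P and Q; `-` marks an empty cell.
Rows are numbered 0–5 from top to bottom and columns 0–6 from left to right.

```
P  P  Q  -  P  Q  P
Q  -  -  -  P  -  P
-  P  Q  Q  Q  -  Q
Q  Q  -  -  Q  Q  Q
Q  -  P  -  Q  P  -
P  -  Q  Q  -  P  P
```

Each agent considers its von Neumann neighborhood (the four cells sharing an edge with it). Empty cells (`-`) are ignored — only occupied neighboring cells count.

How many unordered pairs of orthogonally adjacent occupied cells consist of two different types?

Scan each occupied cell's neighbors to the right and below so each pair is counted once.
From row 0: 4 unlike of 7 pairs (running 4/7).
From row 1: 2 unlike of 2 pairs (running 6/9).
From row 2: 2 unlike of 6 pairs (running 8/15).
From row 3: 1 unlike of 6 pairs (running 9/21).
From row 4: 3 unlike of 4 pairs (running 12/25).
From row 5: 0 unlike of 2 pairs (running 12/27).
Total adjacent occupied pairs: 27; unlike-type pairs: 12.

12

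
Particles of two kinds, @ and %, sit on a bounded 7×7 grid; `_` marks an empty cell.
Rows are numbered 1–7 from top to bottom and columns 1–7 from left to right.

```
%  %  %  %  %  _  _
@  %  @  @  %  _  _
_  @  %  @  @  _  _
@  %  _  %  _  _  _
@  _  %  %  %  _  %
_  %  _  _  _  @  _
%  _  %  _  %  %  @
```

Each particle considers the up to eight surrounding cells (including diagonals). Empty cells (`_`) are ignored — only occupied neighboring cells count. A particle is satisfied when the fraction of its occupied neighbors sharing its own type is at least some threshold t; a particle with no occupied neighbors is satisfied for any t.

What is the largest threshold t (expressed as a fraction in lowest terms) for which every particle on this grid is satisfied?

0/1

Row 1: (1,1)% 2/3 · (1,2)% 3/5 · (1,3)% 3/5 · (1,4)% 3/5 · (1,5)% 2/3
Row 2: (2,1)@ 1/4 · (2,2)% 4/7 · (2,3)@ 3/8 · (2,4)@ 3/8 · (2,5)% 2/5
Row 3: (3,2)@ 3/6 · (3,3)% 3/7 · (3,4)@ 3/6 · (3,5)@ 2/4
Row 4: (4,1)@ 2/3 · (4,2)% 2/5 · (4,4)% 4/6
Row 5: (5,1)@ 1/3 · (5,3)% 4/4 · (5,4)% 3/3 · (5,5)% 2/3 · (5,7)% 0/1
Row 6: (6,2)% 3/4 · (6,6)@ 1/5
Row 7: (7,1)% 1/1 · (7,3)% 1/1 · (7,5)% 1/2 · (7,6)% 1/3 · (7,7)@ 1/2
The smallest same-type fraction is 0/1 at (5,7), which reduces to 0/1. Any threshold above that leaves this particle unsatisfied.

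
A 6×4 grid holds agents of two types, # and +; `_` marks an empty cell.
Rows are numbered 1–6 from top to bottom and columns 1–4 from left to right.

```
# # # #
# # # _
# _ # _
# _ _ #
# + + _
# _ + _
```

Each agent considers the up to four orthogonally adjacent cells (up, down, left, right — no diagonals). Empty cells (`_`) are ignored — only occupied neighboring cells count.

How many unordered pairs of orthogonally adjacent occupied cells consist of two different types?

1

Scan each occupied cell's neighbors to the right and below so each pair is counted once.
From row 1: 0 unlike of 6 pairs (running 0/6).
From row 2: 0 unlike of 4 pairs (running 0/10).
From row 3: 0 unlike of 1 pairs (running 0/11).
From row 4: 0 unlike of 1 pairs (running 0/12).
From row 5: 1 unlike of 4 pairs (running 1/16).
Total adjacent occupied pairs: 16; unlike-type pairs: 1.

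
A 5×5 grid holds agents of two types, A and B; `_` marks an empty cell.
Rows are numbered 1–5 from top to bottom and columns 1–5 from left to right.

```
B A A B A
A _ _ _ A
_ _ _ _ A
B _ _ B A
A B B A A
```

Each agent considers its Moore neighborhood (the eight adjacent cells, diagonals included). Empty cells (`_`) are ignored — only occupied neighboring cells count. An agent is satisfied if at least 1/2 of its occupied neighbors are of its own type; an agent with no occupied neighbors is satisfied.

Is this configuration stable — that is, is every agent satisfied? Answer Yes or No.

No

(1,1)B 0/2 unhappy
(1,2)A 2/3 ok
(1,3)A 1/2 ok
(1,4)B 0/3 unhappy
(1,5)A 1/2 ok
(2,1)A 1/2 ok
(2,5)A 2/3 ok
(3,5)A 2/3 ok
(4,1)B 1/2 ok
(4,4)B 1/5 unhappy
(4,5)A 3/4 ok
(5,1)A 0/2 unhappy
(5,2)B 2/3 ok
(5,3)B 2/3 ok
(5,4)A 2/4 ok
(5,5)A 2/3 ok
For instance (1,1) has only 0/2 same-type neighbors, below 1/2.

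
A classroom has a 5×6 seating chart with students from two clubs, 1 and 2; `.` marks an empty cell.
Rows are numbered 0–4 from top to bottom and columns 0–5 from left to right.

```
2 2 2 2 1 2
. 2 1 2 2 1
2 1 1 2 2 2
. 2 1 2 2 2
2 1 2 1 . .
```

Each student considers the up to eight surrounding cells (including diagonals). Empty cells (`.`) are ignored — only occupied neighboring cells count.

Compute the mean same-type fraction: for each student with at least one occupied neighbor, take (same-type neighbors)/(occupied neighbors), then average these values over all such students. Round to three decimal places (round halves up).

0.564

(0,0)2 2/2
(0,1)2 3/4
(0,2)2 4/5
(0,3)2 3/5
(0,4)1 1/5
(0,5)2 1/3
(1,1)2 4/7
(1,2)1 2/8
(1,3)2 5/8
(1,4)2 6/8
(1,5)1 1/5
(2,0)2 2/3
(2,1)1 3/6
(2,2)1 3/8
(2,3)2 5/8
(2,4)2 7/8
(2,5)2 4/5
(3,1)2 3/7
(3,2)1 4/8
(3,3)2 4/7
(3,4)2 5/6
(3,5)2 3/3
(4,0)2 1/2
(4,1)1 1/4
(4,2)2 2/5
(4,3)1 1/4
Sum over 26 students: 2/2 + 3/4 + 4/5 + 3/5 + 1/5 + 1/3 + 4/7 + 2/8 + 5/8 + 6/8 + 1/5 + 2/3 + 3/6 + 3/8 + 5/8 + 7/8 + 4/5 + 3/7 + 4/8 + 4/7 + 5/6 + 3/3 + 1/2 + 1/4 + 2/5 + 1/4 = 1231/84; mean = 1231/84 ÷ 26 = 1231/2184 = 0.563644… → 0.564.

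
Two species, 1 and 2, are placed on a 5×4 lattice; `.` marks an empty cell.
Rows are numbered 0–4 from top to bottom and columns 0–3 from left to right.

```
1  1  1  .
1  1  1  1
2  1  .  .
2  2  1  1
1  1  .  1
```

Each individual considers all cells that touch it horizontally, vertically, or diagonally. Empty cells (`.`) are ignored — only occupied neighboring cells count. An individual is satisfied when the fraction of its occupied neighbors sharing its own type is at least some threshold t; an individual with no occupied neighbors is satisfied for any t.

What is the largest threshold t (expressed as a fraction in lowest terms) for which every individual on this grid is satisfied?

1/3

(0,0)1 3/3
(0,1)1 5/5
(0,2)1 4/4
(1,0)1 4/5
(1,1)1 6/7
(1,2)1 5/5
(1,3)1 2/2
(2,0)2 2/5
(2,1)1 4/7
(3,0)2 2/5
(3,1)2 2/6
(3,2)1 4/5
(3,3)1 2/2
(4,0)1 1/3
(4,1)1 2/4
(4,3)1 2/2
The smallest same-type fraction is 2/6 at (3,1), which reduces to 1/3. Any threshold above that leaves this individual unsatisfied.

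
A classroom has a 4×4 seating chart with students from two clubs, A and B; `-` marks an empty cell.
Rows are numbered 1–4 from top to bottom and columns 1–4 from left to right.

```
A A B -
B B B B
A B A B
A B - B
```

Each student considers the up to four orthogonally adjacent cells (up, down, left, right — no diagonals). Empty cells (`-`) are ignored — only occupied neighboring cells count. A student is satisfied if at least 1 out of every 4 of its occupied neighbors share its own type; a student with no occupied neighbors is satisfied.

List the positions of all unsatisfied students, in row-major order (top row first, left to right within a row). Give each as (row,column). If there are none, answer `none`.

Row 1: (1,1)A 1/2 satisfied · (1,2)A 1/3 satisfied · (1,3)B 1/2 satisfied
Row 2: (2,1)B 1/3 satisfied · (2,2)B 3/4 satisfied · (2,3)B 3/4 satisfied · (2,4)B 2/2 satisfied
Row 3: (3,1)A 1/3 satisfied · (3,2)B 2/4 satisfied · (3,3)A 0/3 not · (3,4)B 2/3 satisfied
Row 4: (4,1)A 1/2 satisfied · (4,2)B 1/2 satisfied · (4,4)B 1/1 satisfied

(3,3)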